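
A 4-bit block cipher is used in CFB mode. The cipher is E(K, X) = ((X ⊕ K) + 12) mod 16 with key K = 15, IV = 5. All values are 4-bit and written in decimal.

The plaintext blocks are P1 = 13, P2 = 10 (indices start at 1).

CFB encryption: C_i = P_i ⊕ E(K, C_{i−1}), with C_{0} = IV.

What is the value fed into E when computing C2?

11

C1: E(K, 5) = 6; 13 ⊕ 6 = 11.
C2: E(K, 11) = 0; 10 ⊕ 0 = 10.
So the input to E for block 2 is 11.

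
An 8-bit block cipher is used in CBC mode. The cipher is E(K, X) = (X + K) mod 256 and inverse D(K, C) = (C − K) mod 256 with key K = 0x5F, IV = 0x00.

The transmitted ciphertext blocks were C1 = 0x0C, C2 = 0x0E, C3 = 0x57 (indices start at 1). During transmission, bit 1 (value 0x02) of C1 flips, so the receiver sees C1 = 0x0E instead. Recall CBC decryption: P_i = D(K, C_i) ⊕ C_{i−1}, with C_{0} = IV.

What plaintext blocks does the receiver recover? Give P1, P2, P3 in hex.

Only C1 changed, to 0x0E. In CBC, a change in C_i garbles P_i and flips the same bit in P_{i+1}. Decrypting the received ciphertext:
P1: D(K, 0x0E) = 0xAF; 0xAF ⊕ 0x00 = 0xAF.
P2: D(K, 0x0E) = 0xAF; 0xAF ⊕ 0x0E = 0xA1.
P3: D(K, 0x57) = 0xF8; 0xF8 ⊕ 0x0E = 0xF6.
Blocks that differ from the original plaintext: P1, P2.

P1 = 0xAF, P2 = 0xA1, P3 = 0xF6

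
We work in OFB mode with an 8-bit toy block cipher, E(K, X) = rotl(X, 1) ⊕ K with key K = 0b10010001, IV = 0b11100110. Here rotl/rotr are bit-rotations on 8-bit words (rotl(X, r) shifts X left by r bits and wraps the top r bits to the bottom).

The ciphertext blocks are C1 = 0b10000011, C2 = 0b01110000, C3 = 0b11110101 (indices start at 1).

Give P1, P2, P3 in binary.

OFB decryption: S_i = E(K, S_{i−1}) with S_{0} = IV; P_i = C_i ⊕ S_i.
P1: S = E(K, 0b11100110) = 0b01011100; 0b10000011 ⊕ 0b01011100 = 0b11011111.
P2: S = E(K, 0b01011100) = 0b00101001; 0b01110000 ⊕ 0b00101001 = 0b01011001.
P3: S = E(K, 0b00101001) = 0b11000011; 0b11110101 ⊕ 0b11000011 = 0b00110110.

P1 = 0b11011111, P2 = 0b01011001, P3 = 0b00110110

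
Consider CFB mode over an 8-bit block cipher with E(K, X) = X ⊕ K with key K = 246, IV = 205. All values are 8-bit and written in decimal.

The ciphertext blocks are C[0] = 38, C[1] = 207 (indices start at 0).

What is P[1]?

CFB decryption: P_i = C_i ⊕ E(K, C_{i−1}), with C_{−1} = IV.
P[1]: E(K, 38) = 208; 207 ⊕ 208 = 31.

P[1] = 31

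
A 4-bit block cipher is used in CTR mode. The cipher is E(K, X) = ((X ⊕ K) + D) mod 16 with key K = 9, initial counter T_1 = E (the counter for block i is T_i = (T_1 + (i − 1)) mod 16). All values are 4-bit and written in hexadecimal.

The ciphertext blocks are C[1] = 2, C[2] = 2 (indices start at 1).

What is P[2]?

CTR decryption: S_i = E(K, T_i) where T_i is the counter for block i; P_i = C_i ⊕ S_i.
P[2]: T = F, S = E(K, T) = 3; 2 ⊕ 3 = 1.

P[2] = 1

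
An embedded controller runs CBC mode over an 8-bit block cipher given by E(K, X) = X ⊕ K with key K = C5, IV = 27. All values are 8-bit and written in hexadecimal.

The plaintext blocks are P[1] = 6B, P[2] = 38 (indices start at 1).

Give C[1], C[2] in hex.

CBC encryption: C_i = E(K, P_i ⊕ C_{i−1}), with C_{0} = IV.
C[1]: P[1] ⊕ 27 = 4C; E(K, 4C) = 89.
C[2]: P[2] ⊕ 89 = B1; E(K, B1) = 74.

C[1] = 89, C[2] = 74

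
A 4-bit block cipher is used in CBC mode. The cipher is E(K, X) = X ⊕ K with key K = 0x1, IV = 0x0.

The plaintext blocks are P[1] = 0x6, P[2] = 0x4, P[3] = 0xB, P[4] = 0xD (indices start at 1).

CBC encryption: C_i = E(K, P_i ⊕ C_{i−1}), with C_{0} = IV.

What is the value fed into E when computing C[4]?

C[1]: P[1] ⊕ 0x0 = 0x6; E(K, 0x6) = 0x7.
C[2]: P[2] ⊕ 0x7 = 0x3; E(K, 0x3) = 0x2.
C[3]: P[3] ⊕ 0x2 = 0x9; E(K, 0x9) = 0x8.
C[4]: P[4] ⊕ 0x8 = 0x5; E(K, 0x5) = 0x4.
So the input to E for block [4] is 0x5.

0x5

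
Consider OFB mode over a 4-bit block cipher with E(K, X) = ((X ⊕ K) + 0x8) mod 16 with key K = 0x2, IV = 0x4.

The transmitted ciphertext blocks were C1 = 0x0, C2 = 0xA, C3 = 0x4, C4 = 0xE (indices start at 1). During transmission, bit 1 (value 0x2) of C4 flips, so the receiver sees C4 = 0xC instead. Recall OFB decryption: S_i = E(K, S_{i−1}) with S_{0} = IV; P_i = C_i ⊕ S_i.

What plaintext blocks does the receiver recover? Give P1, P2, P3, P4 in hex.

P1 = 0xE, P2 = 0xE, P3 = 0xA, P4 = 0x8

Only C4 changed, to 0xC. In OFB, a change in C_i flips the same bit in P_i only; the keystream is unaffected. Decrypting the received ciphertext:
P1: S = E(K, 0x4) = 0xE; 0x0 ⊕ 0xE = 0xE.
P2: S = E(K, 0xE) = 0x4; 0xA ⊕ 0x4 = 0xE.
P3: S = E(K, 0x4) = 0xE; 0x4 ⊕ 0xE = 0xA.
P4: S = E(K, 0xE) = 0x4; 0xC ⊕ 0x4 = 0x8.
Blocks that differ from the original plaintext: P4.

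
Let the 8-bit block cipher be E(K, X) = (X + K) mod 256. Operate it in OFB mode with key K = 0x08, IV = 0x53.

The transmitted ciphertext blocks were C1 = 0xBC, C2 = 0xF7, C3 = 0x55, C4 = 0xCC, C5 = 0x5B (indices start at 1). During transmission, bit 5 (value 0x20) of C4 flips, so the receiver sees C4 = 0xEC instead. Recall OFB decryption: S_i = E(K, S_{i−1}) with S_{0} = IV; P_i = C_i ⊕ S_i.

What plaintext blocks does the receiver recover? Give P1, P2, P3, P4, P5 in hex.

P1 = 0xE7, P2 = 0x94, P3 = 0x3E, P4 = 0x9F, P5 = 0x20

Only C4 changed, to 0xEC. In OFB, a change in C_i flips the same bit in P_i only; the keystream is unaffected. Decrypting the received ciphertext:
P1: S = E(K, 0x53) = 0x5B; 0xBC ⊕ 0x5B = 0xE7.
P2: S = E(K, 0x5B) = 0x63; 0xF7 ⊕ 0x63 = 0x94.
P3: S = E(K, 0x63) = 0x6B; 0x55 ⊕ 0x6B = 0x3E.
P4: S = E(K, 0x6B) = 0x73; 0xEC ⊕ 0x73 = 0x9F.
P5: S = E(K, 0x73) = 0x7B; 0x5B ⊕ 0x7B = 0x20.
Blocks that differ from the original plaintext: P4.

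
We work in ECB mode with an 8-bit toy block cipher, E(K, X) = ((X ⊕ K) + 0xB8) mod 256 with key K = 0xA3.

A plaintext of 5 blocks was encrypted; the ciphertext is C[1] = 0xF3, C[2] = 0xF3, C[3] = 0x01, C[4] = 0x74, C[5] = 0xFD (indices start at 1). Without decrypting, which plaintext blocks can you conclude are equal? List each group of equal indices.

P[1] = P[2]

ECB encrypts each block independently with the same key, so equal ciphertext blocks imply equal plaintext blocks.
C[1] = C[2] = 0xF3, so P[1] = P[2].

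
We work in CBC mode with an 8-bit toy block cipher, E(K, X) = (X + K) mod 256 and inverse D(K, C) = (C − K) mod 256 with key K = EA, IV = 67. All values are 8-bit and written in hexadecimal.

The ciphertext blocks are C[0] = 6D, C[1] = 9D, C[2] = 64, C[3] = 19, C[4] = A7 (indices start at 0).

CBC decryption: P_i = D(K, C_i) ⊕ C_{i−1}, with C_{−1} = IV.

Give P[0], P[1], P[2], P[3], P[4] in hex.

P[0]: D(K, 6D) = 83; 83 ⊕ 67 = E4.
P[1]: D(K, 9D) = B3; B3 ⊕ 6D = DE.
P[2]: D(K, 64) = 7A; 7A ⊕ 9D = E7.
P[3]: D(K, 19) = 2F; 2F ⊕ 64 = 4B.
P[4]: D(K, A7) = BD; BD ⊕ 19 = A4.

P[0] = E4, P[1] = DE, P[2] = E7, P[3] = 4B, P[4] = A4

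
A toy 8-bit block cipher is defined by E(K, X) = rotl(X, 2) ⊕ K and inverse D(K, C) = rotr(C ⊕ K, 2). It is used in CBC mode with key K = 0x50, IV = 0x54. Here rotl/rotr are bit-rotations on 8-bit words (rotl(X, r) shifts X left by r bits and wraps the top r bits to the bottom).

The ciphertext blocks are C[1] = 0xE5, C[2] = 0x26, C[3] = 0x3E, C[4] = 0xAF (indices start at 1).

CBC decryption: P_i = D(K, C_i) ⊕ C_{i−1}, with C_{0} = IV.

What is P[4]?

P[4] = 0xC1

P[4]: D(K, 0xAF) = 0xFF; 0xFF ⊕ 0x3E = 0xC1.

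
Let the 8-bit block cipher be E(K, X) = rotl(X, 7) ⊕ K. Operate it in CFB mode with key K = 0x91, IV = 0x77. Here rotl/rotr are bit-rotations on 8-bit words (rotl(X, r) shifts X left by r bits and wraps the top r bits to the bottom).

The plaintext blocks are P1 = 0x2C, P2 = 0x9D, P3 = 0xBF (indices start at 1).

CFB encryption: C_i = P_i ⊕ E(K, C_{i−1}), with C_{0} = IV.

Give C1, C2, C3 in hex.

C1 = 0x06, C2 = 0x0F, C3 = 0xA9

C1: E(K, 0x77) = 0x2A; 0x2C ⊕ 0x2A = 0x06.
C2: E(K, 0x06) = 0x92; 0x9D ⊕ 0x92 = 0x0F.
C3: E(K, 0x0F) = 0x16; 0xBF ⊕ 0x16 = 0xA9.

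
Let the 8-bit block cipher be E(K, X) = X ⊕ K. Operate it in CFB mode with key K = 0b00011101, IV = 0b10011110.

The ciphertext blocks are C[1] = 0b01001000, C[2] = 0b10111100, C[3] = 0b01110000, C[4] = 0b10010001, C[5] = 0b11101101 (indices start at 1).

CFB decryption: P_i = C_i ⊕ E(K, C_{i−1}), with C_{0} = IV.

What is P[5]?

P[5] = 0b01100001

P[5]: E(K, 0b10010001) = 0b10001100; 0b11101101 ⊕ 0b10001100 = 0b01100001.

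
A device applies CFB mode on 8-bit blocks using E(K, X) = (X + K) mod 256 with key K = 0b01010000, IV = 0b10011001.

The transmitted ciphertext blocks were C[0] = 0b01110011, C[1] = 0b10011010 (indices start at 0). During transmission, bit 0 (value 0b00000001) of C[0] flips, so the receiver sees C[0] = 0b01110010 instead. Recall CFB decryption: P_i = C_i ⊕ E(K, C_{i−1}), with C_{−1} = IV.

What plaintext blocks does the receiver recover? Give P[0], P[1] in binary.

Only C[0] changed, to 0b01110010. In CFB, a change in C_i flips the same bit in P_i and garbles P_{i+1}. Decrypting the received ciphertext:
P[0]: E(K, 0b10011001) = 0b11101001; 0b01110010 ⊕ 0b11101001 = 0b10011011.
P[1]: E(K, 0b01110010) = 0b11000010; 0b10011010 ⊕ 0b11000010 = 0b01011000.
Blocks that differ from the original plaintext: P[0], P[1].

P[0] = 0b10011011, P[1] = 0b01011000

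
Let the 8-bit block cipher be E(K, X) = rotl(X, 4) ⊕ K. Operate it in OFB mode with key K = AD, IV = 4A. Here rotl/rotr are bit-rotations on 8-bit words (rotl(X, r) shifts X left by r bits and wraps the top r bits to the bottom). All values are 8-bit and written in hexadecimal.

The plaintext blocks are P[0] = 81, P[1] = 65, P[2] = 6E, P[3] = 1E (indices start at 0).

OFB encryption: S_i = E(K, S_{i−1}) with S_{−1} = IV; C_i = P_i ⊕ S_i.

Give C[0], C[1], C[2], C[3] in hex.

C[0] = 88, C[1] = 58, C[2] = 10, C[3] = 54

C[0]: S = E(K, 4A) = 09; 81 ⊕ 09 = 88.
C[1]: S = E(K, 09) = 3D; 65 ⊕ 3D = 58.
C[2]: S = E(K, 3D) = 7E; 6E ⊕ 7E = 10.
C[3]: S = E(K, 7E) = 4A; 1E ⊕ 4A = 54.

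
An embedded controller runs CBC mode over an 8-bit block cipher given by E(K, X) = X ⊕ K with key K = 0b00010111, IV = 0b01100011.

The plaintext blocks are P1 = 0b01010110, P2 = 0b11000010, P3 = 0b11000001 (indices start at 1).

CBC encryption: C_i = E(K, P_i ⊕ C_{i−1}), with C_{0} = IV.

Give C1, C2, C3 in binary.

C1: P1 ⊕ 0b01100011 = 0b00110101; E(K, 0b00110101) = 0b00100010.
C2: P2 ⊕ 0b00100010 = 0b11100000; E(K, 0b11100000) = 0b11110111.
C3: P3 ⊕ 0b11110111 = 0b00110110; E(K, 0b00110110) = 0b00100001.

C1 = 0b00100010, C2 = 0b11110111, C3 = 0b00100001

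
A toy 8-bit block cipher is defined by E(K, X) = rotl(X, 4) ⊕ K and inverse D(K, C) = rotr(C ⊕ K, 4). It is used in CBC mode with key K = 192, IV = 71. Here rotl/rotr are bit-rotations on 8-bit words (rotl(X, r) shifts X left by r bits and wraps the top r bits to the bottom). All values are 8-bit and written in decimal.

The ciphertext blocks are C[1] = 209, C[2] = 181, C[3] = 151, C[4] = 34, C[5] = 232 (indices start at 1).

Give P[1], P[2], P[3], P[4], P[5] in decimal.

CBC decryption: P_i = D(K, C_i) ⊕ C_{i−1}, with C_{0} = IV.
P[1]: D(K, 209) = 17; 17 ⊕ 71 = 86.
P[2]: D(K, 181) = 87; 87 ⊕ 209 = 134.
P[3]: D(K, 151) = 117; 117 ⊕ 181 = 192.
P[4]: D(K, 34) = 46; 46 ⊕ 151 = 185.
P[5]: D(K, 232) = 130; 130 ⊕ 34 = 160.

P[1] = 86, P[2] = 134, P[3] = 192, P[4] = 185, P[5] = 160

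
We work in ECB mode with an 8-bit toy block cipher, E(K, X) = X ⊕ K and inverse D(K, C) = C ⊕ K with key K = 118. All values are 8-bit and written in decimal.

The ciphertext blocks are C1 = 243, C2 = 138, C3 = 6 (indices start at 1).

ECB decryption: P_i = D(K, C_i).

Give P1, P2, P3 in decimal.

P1 = 133, P2 = 252, P3 = 112

P1: D(K, 243) = 133.
P2: D(K, 138) = 252.
P3: D(K, 6) = 112.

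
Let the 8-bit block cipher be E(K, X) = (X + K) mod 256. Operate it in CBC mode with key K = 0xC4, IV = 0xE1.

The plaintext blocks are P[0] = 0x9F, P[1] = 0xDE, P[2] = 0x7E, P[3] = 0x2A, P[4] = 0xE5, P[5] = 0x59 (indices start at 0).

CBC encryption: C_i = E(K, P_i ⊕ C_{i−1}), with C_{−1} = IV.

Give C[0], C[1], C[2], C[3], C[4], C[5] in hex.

C[0]: P[0] ⊕ 0xE1 = 0x7E; E(K, 0x7E) = 0x42.
C[1]: P[1] ⊕ 0x42 = 0x9C; E(K, 0x9C) = 0x60.
C[2]: P[2] ⊕ 0x60 = 0x1E; E(K, 0x1E) = 0xE2.
C[3]: P[3] ⊕ 0xE2 = 0xC8; E(K, 0xC8) = 0x8C.
C[4]: P[4] ⊕ 0x8C = 0x69; E(K, 0x69) = 0x2D.
C[5]: P[5] ⊕ 0x2D = 0x74; E(K, 0x74) = 0x38.

C[0] = 0x42, C[1] = 0x60, C[2] = 0xE2, C[3] = 0x8C, C[4] = 0x2D, C[5] = 0x38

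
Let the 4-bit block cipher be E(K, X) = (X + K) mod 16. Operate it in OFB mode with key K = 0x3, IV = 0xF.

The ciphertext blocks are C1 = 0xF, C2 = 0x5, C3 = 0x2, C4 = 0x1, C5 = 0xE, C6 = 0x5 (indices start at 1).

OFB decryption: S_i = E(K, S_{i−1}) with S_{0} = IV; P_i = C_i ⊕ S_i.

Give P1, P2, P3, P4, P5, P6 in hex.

P1: S = E(K, 0xF) = 0x2; 0xF ⊕ 0x2 = 0xD.
P2: S = E(K, 0x2) = 0x5; 0x5 ⊕ 0x5 = 0x0.
P3: S = E(K, 0x5) = 0x8; 0x2 ⊕ 0x8 = 0xA.
P4: S = E(K, 0x8) = 0xB; 0x1 ⊕ 0xB = 0xA.
P5: S = E(K, 0xB) = 0xE; 0xE ⊕ 0xE = 0x0.
P6: S = E(K, 0xE) = 0x1; 0x5 ⊕ 0x1 = 0x4.

P1 = 0xD, P2 = 0x0, P3 = 0xA, P4 = 0xA, P5 = 0x0, P6 = 0x4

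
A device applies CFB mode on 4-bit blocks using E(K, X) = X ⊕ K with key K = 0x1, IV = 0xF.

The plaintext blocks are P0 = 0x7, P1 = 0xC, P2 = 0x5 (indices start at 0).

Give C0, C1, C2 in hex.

CFB encryption: C_i = P_i ⊕ E(K, C_{i−1}), with C_{−1} = IV.
C0: E(K, 0xF) = 0xE; 0x7 ⊕ 0xE = 0x9.
C1: E(K, 0x9) = 0x8; 0xC ⊕ 0x8 = 0x4.
C2: E(K, 0x4) = 0x5; 0x5 ⊕ 0x5 = 0x0.

C0 = 0x9, C1 = 0x4, C2 = 0x0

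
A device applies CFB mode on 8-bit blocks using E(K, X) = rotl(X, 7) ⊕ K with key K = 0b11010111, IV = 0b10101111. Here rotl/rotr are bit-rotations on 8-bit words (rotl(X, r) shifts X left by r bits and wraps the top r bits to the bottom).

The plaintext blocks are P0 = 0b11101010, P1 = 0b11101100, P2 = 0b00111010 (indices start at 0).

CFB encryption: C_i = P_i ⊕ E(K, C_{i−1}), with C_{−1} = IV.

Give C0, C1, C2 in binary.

C0: E(K, 0b10101111) = 0b00000000; 0b11101010 ⊕ 0b00000000 = 0b11101010.
C1: E(K, 0b11101010) = 0b10100010; 0b11101100 ⊕ 0b10100010 = 0b01001110.
C2: E(K, 0b01001110) = 0b11110000; 0b00111010 ⊕ 0b11110000 = 0b11001010.

C0 = 0b11101010, C1 = 0b01001110, C2 = 0b11001010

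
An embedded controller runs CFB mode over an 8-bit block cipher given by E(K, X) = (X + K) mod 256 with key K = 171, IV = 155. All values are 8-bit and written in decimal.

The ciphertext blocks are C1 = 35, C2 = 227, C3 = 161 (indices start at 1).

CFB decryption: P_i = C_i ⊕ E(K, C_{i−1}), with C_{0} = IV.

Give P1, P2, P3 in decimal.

P1: E(K, 155) = 70; 35 ⊕ 70 = 101.
P2: E(K, 35) = 206; 227 ⊕ 206 = 45.
P3: E(K, 227) = 142; 161 ⊕ 142 = 47.

P1 = 101, P2 = 45, P3 = 47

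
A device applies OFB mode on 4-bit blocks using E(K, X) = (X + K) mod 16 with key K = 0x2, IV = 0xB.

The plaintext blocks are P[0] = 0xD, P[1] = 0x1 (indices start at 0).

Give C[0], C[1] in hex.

OFB encryption: S_i = E(K, S_{i−1}) with S_{−1} = IV; C_i = P_i ⊕ S_i.
C[0]: S = E(K, 0xB) = 0xD; 0xD ⊕ 0xD = 0x0.
C[1]: S = E(K, 0xD) = 0xF; 0x1 ⊕ 0xF = 0xE.

C[0] = 0x0, C[1] = 0xE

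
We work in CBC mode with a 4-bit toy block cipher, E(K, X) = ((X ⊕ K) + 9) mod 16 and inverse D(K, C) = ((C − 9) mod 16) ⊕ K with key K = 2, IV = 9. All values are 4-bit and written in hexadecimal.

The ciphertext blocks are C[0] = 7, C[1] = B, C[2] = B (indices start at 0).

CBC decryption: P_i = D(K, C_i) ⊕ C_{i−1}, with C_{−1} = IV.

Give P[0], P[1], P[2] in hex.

P[0]: D(K, 7) = C; C ⊕ 9 = 5.
P[1]: D(K, B) = 0; 0 ⊕ 7 = 7.
P[2]: D(K, B) = 0; 0 ⊕ B = B.

P[0] = 5, P[1] = 7, P[2] = B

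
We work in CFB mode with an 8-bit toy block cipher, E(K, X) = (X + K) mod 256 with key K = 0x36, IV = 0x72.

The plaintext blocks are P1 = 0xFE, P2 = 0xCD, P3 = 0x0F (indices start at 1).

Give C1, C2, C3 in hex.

C1 = 0x56, C2 = 0x41, C3 = 0x78

CFB encryption: C_i = P_i ⊕ E(K, C_{i−1}), with C_{0} = IV.
C1: E(K, 0x72) = 0xA8; 0xFE ⊕ 0xA8 = 0x56.
C2: E(K, 0x56) = 0x8C; 0xCD ⊕ 0x8C = 0x41.
C3: E(K, 0x41) = 0x77; 0x0F ⊕ 0x77 = 0x78.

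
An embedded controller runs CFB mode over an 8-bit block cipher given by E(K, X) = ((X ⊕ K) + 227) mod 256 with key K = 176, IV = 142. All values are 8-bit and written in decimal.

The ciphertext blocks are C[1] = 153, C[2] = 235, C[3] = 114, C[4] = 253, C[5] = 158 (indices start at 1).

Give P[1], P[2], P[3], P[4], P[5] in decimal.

CFB decryption: P_i = C_i ⊕ E(K, C_{i−1}), with C_{0} = IV.
P[1]: E(K, 142) = 33; 153 ⊕ 33 = 184.
P[2]: E(K, 153) = 12; 235 ⊕ 12 = 231.
P[3]: E(K, 235) = 62; 114 ⊕ 62 = 76.
P[4]: E(K, 114) = 165; 253 ⊕ 165 = 88.
P[5]: E(K, 253) = 48; 158 ⊕ 48 = 174.

P[1] = 184, P[2] = 231, P[3] = 76, P[4] = 88, P[5] = 174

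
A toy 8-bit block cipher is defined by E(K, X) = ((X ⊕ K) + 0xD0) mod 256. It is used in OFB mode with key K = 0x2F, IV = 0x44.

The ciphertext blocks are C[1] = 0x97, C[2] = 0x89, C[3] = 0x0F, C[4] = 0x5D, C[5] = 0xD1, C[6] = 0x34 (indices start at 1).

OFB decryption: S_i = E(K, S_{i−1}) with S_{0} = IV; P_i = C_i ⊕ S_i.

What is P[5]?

P[1]: S = E(K, 0x44) = 0x3B; 0x97 ⊕ 0x3B = 0xAC.
P[2]: S = E(K, 0x3B) = 0xE4; 0x89 ⊕ 0xE4 = 0x6D.
P[3]: S = E(K, 0xE4) = 0x9B; 0x0F ⊕ 0x9B = 0x94.
P[4]: S = E(K, 0x9B) = 0x84; 0x5D ⊕ 0x84 = 0xD9.
P[5]: S = E(K, 0x84) = 0x7B; 0xD1 ⊕ 0x7B = 0xAA.

P[5] = 0xAA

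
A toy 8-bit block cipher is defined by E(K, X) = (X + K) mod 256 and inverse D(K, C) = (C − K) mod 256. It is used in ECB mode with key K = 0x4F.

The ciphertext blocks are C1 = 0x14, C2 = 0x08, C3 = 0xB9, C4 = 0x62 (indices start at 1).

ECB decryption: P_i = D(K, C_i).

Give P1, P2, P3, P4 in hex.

P1 = 0xC5, P2 = 0xB9, P3 = 0x6A, P4 = 0x13

P1: D(K, 0x14) = 0xC5.
P2: D(K, 0x08) = 0xB9.
P3: D(K, 0xB9) = 0x6A.
P4: D(K, 0x62) = 0x13.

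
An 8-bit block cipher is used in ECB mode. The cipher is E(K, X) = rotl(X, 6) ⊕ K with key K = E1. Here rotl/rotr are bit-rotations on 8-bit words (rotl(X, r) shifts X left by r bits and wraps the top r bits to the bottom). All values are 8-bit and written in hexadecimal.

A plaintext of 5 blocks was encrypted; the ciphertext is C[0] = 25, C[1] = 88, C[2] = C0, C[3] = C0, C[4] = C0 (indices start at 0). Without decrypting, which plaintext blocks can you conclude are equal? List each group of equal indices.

P[2] = P[3] = P[4]

ECB encrypts each block independently with the same key, so equal ciphertext blocks imply equal plaintext blocks.
C[2] = C[3] = C[4] = C0, so P[2] = P[3] = P[4].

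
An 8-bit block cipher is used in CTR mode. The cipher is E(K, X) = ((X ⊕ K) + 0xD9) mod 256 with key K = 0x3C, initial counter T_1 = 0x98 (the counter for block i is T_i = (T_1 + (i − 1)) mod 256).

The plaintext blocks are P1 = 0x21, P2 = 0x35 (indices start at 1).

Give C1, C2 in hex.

C1 = 0x5C, C2 = 0x4B

CTR encryption: S_i = E(K, T_i) where T_i is the counter for block i; C_i = P_i ⊕ S_i.
C1: T = 0x98, S = E(K, T) = 0x7D; 0x21 ⊕ 0x7D = 0x5C.
C2: T = 0x99, S = E(K, T) = 0x7E; 0x35 ⊕ 0x7E = 0x4B.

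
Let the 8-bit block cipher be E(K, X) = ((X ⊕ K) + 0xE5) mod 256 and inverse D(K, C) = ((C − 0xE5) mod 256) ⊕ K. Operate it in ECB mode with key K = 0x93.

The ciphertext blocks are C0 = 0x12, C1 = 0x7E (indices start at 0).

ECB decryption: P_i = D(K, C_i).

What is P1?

P1 = 0x0A

P1: D(K, 0x7E) = 0x0A.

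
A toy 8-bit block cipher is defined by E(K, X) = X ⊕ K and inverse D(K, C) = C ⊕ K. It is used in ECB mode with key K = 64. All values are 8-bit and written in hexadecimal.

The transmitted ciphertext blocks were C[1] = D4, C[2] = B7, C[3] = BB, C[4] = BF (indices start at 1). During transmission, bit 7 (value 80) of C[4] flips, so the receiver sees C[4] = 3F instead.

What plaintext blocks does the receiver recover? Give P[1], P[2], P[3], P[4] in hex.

P[1] = B0, P[2] = D3, P[3] = DF, P[4] = 5B

ECB decryption: P_i = D(K, C_i).
Only C[4] changed, to 3F. In ECB, a change in C_i affects only P_i. Decrypting the received ciphertext:
P[1]: D(K, D4) = B0.
P[2]: D(K, B7) = D3.
P[3]: D(K, BB) = DF.
P[4]: D(K, 3F) = 5B.
Blocks that differ from the original plaintext: P[4].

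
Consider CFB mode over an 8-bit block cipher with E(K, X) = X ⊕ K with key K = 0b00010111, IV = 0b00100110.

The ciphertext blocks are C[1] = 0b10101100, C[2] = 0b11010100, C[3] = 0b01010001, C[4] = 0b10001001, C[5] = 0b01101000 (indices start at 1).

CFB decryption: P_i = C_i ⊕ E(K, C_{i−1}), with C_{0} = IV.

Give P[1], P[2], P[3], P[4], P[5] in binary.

P[1]: E(K, 0b00100110) = 0b00110001; 0b10101100 ⊕ 0b00110001 = 0b10011101.
P[2]: E(K, 0b10101100) = 0b10111011; 0b11010100 ⊕ 0b10111011 = 0b01101111.
P[3]: E(K, 0b11010100) = 0b11000011; 0b01010001 ⊕ 0b11000011 = 0b10010010.
P[4]: E(K, 0b01010001) = 0b01000110; 0b10001001 ⊕ 0b01000110 = 0b11001111.
P[5]: E(K, 0b10001001) = 0b10011110; 0b01101000 ⊕ 0b10011110 = 0b11110110.

P[1] = 0b10011101, P[2] = 0b01101111, P[3] = 0b10010010, P[4] = 0b11001111, P[5] = 0b11110110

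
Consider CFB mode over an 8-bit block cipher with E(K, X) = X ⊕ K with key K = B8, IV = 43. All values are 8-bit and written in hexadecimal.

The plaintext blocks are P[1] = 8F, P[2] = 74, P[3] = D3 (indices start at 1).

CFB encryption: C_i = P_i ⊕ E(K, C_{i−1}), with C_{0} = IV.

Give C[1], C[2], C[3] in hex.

C[1] = 74, C[2] = B8, C[3] = D3

C[1]: E(K, 43) = FB; 8F ⊕ FB = 74.
C[2]: E(K, 74) = CC; 74 ⊕ CC = B8.
C[3]: E(K, B8) = 00; D3 ⊕ 00 = D3.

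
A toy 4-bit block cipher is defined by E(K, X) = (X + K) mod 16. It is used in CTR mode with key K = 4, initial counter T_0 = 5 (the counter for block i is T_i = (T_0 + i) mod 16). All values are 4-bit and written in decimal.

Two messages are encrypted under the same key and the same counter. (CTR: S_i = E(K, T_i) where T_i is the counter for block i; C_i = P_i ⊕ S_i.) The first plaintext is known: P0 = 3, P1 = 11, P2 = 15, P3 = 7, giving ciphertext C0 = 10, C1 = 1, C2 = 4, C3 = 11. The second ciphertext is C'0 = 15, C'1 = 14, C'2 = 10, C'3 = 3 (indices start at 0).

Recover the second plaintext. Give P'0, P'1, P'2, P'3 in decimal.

In CTR with a reused counter, both messages share the same keystream S_i, so C_i ⊕ C'_i = P_i ⊕ P'_i and thus P'_i = P_i ⊕ C_i ⊕ C'_i.
P'0: 3 ⊕ 10 ⊕ 15 = 6.
P'1: 11 ⊕ 1 ⊕ 14 = 4.
P'2: 15 ⊕ 4 ⊕ 10 = 1.
P'3: 7 ⊕ 11 ⊕ 3 = 15.

P'0 = 6, P'1 = 4, P'2 = 1, P'3 = 15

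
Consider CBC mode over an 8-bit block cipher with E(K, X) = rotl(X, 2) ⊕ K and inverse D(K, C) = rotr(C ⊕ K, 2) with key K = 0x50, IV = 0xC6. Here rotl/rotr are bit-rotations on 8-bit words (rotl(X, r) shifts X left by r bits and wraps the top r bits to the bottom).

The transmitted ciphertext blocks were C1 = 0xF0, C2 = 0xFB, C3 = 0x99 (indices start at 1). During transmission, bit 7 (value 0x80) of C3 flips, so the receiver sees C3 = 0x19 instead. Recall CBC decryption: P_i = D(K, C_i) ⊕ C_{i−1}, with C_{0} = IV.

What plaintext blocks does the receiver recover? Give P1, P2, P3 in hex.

P1 = 0xEE, P2 = 0x1A, P3 = 0xA9

Only C3 changed, to 0x19. In CBC, a change in C_i garbles P_i and flips the same bit in P_{i+1}. Decrypting the received ciphertext:
P1: D(K, 0xF0) = 0x28; 0x28 ⊕ 0xC6 = 0xEE.
P2: D(K, 0xFB) = 0xEA; 0xEA ⊕ 0xF0 = 0x1A.
P3: D(K, 0x19) = 0x52; 0x52 ⊕ 0xFB = 0xA9.
Blocks that differ from the original plaintext: P3.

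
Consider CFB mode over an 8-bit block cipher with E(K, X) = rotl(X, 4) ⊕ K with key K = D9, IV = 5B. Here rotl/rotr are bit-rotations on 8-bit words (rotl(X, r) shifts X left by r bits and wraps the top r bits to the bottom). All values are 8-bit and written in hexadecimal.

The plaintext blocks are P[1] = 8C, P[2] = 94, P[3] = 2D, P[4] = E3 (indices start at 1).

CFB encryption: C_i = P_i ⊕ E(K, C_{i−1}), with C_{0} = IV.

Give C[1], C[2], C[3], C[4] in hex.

C[1] = E0, C[2] = 43, C[3] = C0, C[4] = 36

C[1]: E(K, 5B) = 6C; 8C ⊕ 6C = E0.
C[2]: E(K, E0) = D7; 94 ⊕ D7 = 43.
C[3]: E(K, 43) = ED; 2D ⊕ ED = C0.
C[4]: E(K, C0) = D5; E3 ⊕ D5 = 36.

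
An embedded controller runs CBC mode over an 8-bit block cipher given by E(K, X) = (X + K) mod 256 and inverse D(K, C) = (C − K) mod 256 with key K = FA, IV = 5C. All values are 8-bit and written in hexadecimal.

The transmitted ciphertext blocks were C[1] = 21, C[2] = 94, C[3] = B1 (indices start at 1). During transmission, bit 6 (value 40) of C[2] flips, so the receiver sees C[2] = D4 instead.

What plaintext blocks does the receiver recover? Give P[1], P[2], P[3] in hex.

P[1] = 7B, P[2] = FB, P[3] = 63

CBC decryption: P_i = D(K, C_i) ⊕ C_{i−1}, with C_{0} = IV.
Only C[2] changed, to D4. In CBC, a change in C_i garbles P_i and flips the same bit in P_{i+1}. Decrypting the received ciphertext:
P[1]: D(K, 21) = 27; 27 ⊕ 5C = 7B.
P[2]: D(K, D4) = DA; DA ⊕ 21 = FB.
P[3]: D(K, B1) = B7; B7 ⊕ D4 = 63.
Blocks that differ from the original plaintext: P[2], P[3].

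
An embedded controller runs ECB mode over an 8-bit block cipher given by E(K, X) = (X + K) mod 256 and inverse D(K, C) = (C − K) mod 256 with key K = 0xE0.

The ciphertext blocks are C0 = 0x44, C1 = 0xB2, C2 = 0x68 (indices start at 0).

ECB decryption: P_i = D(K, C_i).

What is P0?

P0 = 0x64

P0: D(K, 0x44) = 0x64.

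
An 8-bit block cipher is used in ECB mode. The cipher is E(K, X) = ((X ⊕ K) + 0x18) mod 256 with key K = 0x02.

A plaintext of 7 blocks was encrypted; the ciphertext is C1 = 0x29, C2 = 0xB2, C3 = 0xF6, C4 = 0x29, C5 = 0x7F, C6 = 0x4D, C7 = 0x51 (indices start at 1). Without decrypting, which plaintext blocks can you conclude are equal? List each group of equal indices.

ECB encrypts each block independently with the same key, so equal ciphertext blocks imply equal plaintext blocks.
C1 = C4 = 0x29, so P1 = P4.

P1 = P4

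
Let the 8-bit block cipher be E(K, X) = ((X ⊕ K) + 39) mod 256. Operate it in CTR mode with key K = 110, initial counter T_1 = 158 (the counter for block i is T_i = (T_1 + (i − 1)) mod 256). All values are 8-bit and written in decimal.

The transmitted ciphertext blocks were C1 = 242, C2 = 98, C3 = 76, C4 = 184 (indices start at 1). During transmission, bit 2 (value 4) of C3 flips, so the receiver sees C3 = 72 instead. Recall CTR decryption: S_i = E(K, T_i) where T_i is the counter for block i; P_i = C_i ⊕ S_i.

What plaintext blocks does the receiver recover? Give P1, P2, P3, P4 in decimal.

Only C3 changed, to 72. In CTR, a change in C_i flips the same bit in P_i only; the keystream is unaffected. Decrypting the received ciphertext:
P1: T = 158, S = E(K, T) = 23; 242 ⊕ 23 = 229.
P2: T = 159, S = E(K, T) = 24; 98 ⊕ 24 = 122.
P3: T = 160, S = E(K, T) = 245; 72 ⊕ 245 = 189.
P4: T = 161, S = E(K, T) = 246; 184 ⊕ 246 = 78.
Blocks that differ from the original plaintext: P3.

P1 = 229, P2 = 122, P3 = 189, P4 = 78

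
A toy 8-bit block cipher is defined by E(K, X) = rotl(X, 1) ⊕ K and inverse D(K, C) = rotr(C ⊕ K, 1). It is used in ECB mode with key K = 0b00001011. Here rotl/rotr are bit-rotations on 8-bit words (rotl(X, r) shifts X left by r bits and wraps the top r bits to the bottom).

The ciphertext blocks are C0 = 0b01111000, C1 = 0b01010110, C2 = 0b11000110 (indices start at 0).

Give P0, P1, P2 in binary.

ECB decryption: P_i = D(K, C_i).
P0: D(K, 0b01111000) = 0b10111001.
P1: D(K, 0b01010110) = 0b10101110.
P2: D(K, 0b11000110) = 0b11100110.

P0 = 0b10111001, P1 = 0b10101110, P2 = 0b11100110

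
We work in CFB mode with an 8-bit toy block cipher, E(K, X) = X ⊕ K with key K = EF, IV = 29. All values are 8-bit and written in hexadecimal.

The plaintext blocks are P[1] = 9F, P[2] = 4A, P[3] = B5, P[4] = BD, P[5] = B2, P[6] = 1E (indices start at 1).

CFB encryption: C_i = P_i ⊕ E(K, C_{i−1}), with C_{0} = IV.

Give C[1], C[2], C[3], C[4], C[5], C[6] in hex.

C[1]: E(K, 29) = C6; 9F ⊕ C6 = 59.
C[2]: E(K, 59) = B6; 4A ⊕ B6 = FC.
C[3]: E(K, FC) = 13; B5 ⊕ 13 = A6.
C[4]: E(K, A6) = 49; BD ⊕ 49 = F4.
C[5]: E(K, F4) = 1B; B2 ⊕ 1B = A9.
C[6]: E(K, A9) = 46; 1E ⊕ 46 = 58.

C[1] = 59, C[2] = FC, C[3] = A6, C[4] = F4, C[5] = A9, C[6] = 58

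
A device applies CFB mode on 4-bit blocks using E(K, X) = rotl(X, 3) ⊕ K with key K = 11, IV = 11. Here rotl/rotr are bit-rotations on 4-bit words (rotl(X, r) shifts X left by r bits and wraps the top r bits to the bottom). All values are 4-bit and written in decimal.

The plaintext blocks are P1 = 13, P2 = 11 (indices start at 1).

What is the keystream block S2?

6

CFB encryption: C_i = P_i ⊕ E(K, C_{i−1}), with C_{0} = IV.
C1: E(K, 11) = 6; 13 ⊕ 6 = 11.
C2: E(K, 11) = 6; 11 ⊕ 6 = 13.
So S2 = 6.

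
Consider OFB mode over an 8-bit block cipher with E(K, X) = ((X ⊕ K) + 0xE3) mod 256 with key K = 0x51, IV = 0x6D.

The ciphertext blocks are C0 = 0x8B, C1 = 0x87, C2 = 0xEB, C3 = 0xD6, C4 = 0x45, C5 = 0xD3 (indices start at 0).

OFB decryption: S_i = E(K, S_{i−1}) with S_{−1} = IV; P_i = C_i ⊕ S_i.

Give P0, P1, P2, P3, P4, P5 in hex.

P0 = 0x94, P1 = 0xB6, P2 = 0xA8, P3 = 0x23, P4 = 0xC2, P5 = 0x6A

P0: S = E(K, 0x6D) = 0x1F; 0x8B ⊕ 0x1F = 0x94.
P1: S = E(K, 0x1F) = 0x31; 0x87 ⊕ 0x31 = 0xB6.
P2: S = E(K, 0x31) = 0x43; 0xEB ⊕ 0x43 = 0xA8.
P3: S = E(K, 0x43) = 0xF5; 0xD6 ⊕ 0xF5 = 0x23.
P4: S = E(K, 0xF5) = 0x87; 0x45 ⊕ 0x87 = 0xC2.
P5: S = E(K, 0x87) = 0xB9; 0xD3 ⊕ 0xB9 = 0x6A.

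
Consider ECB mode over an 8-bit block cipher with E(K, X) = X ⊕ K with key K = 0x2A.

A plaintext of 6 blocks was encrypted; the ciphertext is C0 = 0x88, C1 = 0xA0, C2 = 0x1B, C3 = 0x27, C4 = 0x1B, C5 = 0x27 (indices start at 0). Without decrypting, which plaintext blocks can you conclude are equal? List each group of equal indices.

P2 = P4; P3 = P5

ECB encrypts each block independently with the same key, so equal ciphertext blocks imply equal plaintext blocks.
C2 = C4 = 0x1B, so P2 = P4.
C3 = C5 = 0x27, so P3 = P5.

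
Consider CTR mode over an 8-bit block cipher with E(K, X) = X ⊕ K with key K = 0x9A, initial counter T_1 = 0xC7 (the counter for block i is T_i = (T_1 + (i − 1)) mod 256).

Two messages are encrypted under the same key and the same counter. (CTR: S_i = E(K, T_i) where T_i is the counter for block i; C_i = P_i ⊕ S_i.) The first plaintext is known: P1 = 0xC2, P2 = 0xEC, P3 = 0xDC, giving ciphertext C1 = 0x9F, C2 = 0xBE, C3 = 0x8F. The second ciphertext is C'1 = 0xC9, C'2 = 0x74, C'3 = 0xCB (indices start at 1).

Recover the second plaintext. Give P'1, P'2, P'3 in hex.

In CTR with a reused counter, both messages share the same keystream S_i, so C_i ⊕ C'_i = P_i ⊕ P'_i and thus P'_i = P_i ⊕ C_i ⊕ C'_i.
P'1: 0xC2 ⊕ 0x9F ⊕ 0xC9 = 0x94.
P'2: 0xEC ⊕ 0xBE ⊕ 0x74 = 0x26.
P'3: 0xDC ⊕ 0x8F ⊕ 0xCB = 0x98.

P'1 = 0x94, P'2 = 0x26, P'3 = 0x98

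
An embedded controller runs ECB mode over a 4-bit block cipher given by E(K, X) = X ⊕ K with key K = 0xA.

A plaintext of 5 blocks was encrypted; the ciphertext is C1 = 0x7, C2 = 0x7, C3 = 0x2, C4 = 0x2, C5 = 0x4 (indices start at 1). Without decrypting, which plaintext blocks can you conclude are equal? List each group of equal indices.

P1 = P2; P3 = P4

ECB encrypts each block independently with the same key, so equal ciphertext blocks imply equal plaintext blocks.
C1 = C2 = 0x7, so P1 = P2.
C3 = C4 = 0x2, so P3 = P4.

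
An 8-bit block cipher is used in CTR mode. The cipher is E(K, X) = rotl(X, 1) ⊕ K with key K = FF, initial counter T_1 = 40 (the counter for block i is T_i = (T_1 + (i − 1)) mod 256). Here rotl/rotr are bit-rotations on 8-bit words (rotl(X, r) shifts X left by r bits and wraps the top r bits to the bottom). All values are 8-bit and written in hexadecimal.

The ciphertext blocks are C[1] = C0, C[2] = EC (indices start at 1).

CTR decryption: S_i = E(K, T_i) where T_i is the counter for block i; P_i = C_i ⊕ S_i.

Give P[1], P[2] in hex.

P[1]: T = 40, S = E(K, T) = 7F; C0 ⊕ 7F = BF.
P[2]: T = 41, S = E(K, T) = 7D; EC ⊕ 7D = 91.

P[1] = BF, P[2] = 91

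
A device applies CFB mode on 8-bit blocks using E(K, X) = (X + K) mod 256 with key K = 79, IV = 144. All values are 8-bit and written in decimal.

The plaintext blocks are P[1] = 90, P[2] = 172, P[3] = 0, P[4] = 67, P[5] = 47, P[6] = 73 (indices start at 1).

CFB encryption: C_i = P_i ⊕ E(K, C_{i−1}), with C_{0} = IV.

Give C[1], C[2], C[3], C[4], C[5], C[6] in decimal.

C[1]: E(K, 144) = 223; 90 ⊕ 223 = 133.
C[2]: E(K, 133) = 212; 172 ⊕ 212 = 120.
C[3]: E(K, 120) = 199; 0 ⊕ 199 = 199.
C[4]: E(K, 199) = 22; 67 ⊕ 22 = 85.
C[5]: E(K, 85) = 164; 47 ⊕ 164 = 139.
C[6]: E(K, 139) = 218; 73 ⊕ 218 = 147.

C[1] = 133, C[2] = 120, C[3] = 199, C[4] = 85, C[5] = 139, C[6] = 147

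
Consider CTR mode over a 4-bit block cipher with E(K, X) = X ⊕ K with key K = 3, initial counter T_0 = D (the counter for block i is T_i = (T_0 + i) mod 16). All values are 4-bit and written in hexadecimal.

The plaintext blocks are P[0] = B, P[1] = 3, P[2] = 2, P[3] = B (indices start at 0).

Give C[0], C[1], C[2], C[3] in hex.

C[0] = 5, C[1] = E, C[2] = E, C[3] = 8

CTR encryption: S_i = E(K, T_i) where T_i is the counter for block i; C_i = P_i ⊕ S_i.
C[0]: T = D, S = E(K, T) = E; B ⊕ E = 5.
C[1]: T = E, S = E(K, T) = D; 3 ⊕ D = E.
C[2]: T = F, S = E(K, T) = C; 2 ⊕ C = E.
C[3]: T = 0, S = E(K, T) = 3; B ⊕ 3 = 8.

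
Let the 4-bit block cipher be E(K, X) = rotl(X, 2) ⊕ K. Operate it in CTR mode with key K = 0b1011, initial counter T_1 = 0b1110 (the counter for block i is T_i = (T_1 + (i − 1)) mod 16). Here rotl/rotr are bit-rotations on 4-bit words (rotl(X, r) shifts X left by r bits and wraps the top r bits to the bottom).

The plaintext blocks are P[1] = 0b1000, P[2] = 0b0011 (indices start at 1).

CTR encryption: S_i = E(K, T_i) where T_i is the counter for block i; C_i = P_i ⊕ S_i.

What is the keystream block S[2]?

0b0100

C[1]: T = 0b1110, S = E(K, T) = 0b0000; 0b1000 ⊕ 0b0000 = 0b1000.
C[2]: T = 0b1111, S = E(K, T) = 0b0100; 0b0011 ⊕ 0b0100 = 0b0111.
So S[2] = 0b0100.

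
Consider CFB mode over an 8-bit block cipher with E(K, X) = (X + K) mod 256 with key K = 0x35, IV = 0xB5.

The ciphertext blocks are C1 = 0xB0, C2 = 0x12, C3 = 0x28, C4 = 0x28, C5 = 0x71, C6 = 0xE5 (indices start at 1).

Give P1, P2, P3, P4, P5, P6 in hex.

CFB decryption: P_i = C_i ⊕ E(K, C_{i−1}), with C_{0} = IV.
P1: E(K, 0xB5) = 0xEA; 0xB0 ⊕ 0xEA = 0x5A.
P2: E(K, 0xB0) = 0xE5; 0x12 ⊕ 0xE5 = 0xF7.
P3: E(K, 0x12) = 0x47; 0x28 ⊕ 0x47 = 0x6F.
P4: E(K, 0x28) = 0x5D; 0x28 ⊕ 0x5D = 0x75.
P5: E(K, 0x28) = 0x5D; 0x71 ⊕ 0x5D = 0x2C.
P6: E(K, 0x71) = 0xA6; 0xE5 ⊕ 0xA6 = 0x43.

P1 = 0x5A, P2 = 0xF7, P3 = 0x6F, P4 = 0x75, P5 = 0x2C, P6 = 0x43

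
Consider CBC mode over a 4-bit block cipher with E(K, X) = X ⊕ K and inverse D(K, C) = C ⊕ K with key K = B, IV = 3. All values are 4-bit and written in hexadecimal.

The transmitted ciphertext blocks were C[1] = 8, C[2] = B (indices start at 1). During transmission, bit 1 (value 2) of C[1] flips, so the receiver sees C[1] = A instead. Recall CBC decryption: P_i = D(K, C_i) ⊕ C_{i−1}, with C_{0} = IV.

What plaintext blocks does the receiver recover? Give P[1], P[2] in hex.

P[1] = 2, P[2] = A

Only C[1] changed, to A. In CBC, a change in C_i garbles P_i and flips the same bit in P_{i+1}. Decrypting the received ciphertext:
P[1]: D(K, A) = 1; 1 ⊕ 3 = 2.
P[2]: D(K, B) = 0; 0 ⊕ A = A.
Blocks that differ from the original plaintext: P[1], P[2].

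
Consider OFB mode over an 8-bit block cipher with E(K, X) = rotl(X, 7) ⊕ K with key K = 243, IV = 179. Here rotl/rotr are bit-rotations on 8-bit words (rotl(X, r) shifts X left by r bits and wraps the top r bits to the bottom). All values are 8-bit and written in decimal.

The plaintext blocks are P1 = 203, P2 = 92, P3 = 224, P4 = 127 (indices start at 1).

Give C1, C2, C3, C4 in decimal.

C1 = 225, C2 = 186, C3 = 96, C4 = 204

OFB encryption: S_i = E(K, S_{i−1}) with S_{0} = IV; C_i = P_i ⊕ S_i.
C1: S = E(K, 179) = 42; 203 ⊕ 42 = 225.
C2: S = E(K, 42) = 230; 92 ⊕ 230 = 186.
C3: S = E(K, 230) = 128; 224 ⊕ 128 = 96.
C4: S = E(K, 128) = 179; 127 ⊕ 179 = 204.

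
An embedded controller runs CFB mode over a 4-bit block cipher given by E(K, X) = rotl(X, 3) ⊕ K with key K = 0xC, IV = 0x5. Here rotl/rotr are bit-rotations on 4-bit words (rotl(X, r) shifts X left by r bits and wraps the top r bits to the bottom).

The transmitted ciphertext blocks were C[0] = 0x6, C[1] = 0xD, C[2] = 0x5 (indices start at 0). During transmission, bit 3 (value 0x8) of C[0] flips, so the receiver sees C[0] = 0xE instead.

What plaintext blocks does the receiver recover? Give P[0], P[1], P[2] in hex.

CFB decryption: P_i = C_i ⊕ E(K, C_{i−1}), with C_{−1} = IV.
Only C[0] changed, to 0xE. In CFB, a change in C_i flips the same bit in P_i and garbles P_{i+1}. Decrypting the received ciphertext:
P[0]: E(K, 0x5) = 0x6; 0xE ⊕ 0x6 = 0x8.
P[1]: E(K, 0xE) = 0xB; 0xD ⊕ 0xB = 0x6.
P[2]: E(K, 0xD) = 0x2; 0x5 ⊕ 0x2 = 0x7.
Blocks that differ from the original plaintext: P[0], P[1].

P[0] = 0x8, P[1] = 0x6, P[2] = 0x7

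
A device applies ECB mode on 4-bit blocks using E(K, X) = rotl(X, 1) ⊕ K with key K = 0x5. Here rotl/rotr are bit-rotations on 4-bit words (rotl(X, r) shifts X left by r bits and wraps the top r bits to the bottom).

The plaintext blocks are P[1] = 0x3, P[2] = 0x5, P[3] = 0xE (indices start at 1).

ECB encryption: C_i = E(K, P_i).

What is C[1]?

C[1]: E(K, 0x3) = 0x3.

C[1] = 0x3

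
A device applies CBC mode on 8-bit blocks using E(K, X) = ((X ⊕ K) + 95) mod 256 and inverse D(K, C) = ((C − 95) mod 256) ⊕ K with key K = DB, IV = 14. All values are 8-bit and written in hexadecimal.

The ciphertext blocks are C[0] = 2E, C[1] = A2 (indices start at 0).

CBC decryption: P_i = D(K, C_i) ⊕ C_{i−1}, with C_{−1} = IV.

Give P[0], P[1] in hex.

P[0]: D(K, 2E) = 42; 42 ⊕ 14 = 56.
P[1]: D(K, A2) = D6; D6 ⊕ 2E = F8.

P[0] = 56, P[1] = F8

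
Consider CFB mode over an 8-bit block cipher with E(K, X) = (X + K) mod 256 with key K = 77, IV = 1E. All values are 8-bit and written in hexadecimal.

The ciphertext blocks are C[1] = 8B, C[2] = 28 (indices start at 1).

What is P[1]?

P[1] = 1E

CFB decryption: P_i = C_i ⊕ E(K, C_{i−1}), with C_{0} = IV.
P[1]: E(K, 1E) = 95; 8B ⊕ 95 = 1E.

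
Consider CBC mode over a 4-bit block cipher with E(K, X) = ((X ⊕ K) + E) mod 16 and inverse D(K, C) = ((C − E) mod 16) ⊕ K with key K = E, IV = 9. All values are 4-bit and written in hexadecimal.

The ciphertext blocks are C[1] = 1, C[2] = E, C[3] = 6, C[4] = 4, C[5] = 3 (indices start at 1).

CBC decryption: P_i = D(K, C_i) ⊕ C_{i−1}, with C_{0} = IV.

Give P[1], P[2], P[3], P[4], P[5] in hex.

P[1]: D(K, 1) = D; D ⊕ 9 = 4.
P[2]: D(K, E) = E; E ⊕ 1 = F.
P[3]: D(K, 6) = 6; 6 ⊕ E = 8.
P[4]: D(K, 4) = 8; 8 ⊕ 6 = E.
P[5]: D(K, 3) = B; B ⊕ 4 = F.

P[1] = 4, P[2] = F, P[3] = 8, P[4] = E, P[5] = F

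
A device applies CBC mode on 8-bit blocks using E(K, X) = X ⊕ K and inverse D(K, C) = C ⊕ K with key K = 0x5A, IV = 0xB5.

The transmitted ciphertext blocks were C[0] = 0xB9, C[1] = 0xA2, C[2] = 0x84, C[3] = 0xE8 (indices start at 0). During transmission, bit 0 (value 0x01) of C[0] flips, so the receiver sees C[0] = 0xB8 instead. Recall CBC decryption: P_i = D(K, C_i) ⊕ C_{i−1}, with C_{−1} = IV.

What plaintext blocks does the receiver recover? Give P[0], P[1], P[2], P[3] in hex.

P[0] = 0x57, P[1] = 0x40, P[2] = 0x7C, P[3] = 0x36

Only C[0] changed, to 0xB8. In CBC, a change in C_i garbles P_i and flips the same bit in P_{i+1}. Decrypting the received ciphertext:
P[0]: D(K, 0xB8) = 0xE2; 0xE2 ⊕ 0xB5 = 0x57.
P[1]: D(K, 0xA2) = 0xF8; 0xF8 ⊕ 0xB8 = 0x40.
P[2]: D(K, 0x84) = 0xDE; 0xDE ⊕ 0xA2 = 0x7C.
P[3]: D(K, 0xE8) = 0xB2; 0xB2 ⊕ 0x84 = 0x36.
Blocks that differ from the original plaintext: P[0], P[1].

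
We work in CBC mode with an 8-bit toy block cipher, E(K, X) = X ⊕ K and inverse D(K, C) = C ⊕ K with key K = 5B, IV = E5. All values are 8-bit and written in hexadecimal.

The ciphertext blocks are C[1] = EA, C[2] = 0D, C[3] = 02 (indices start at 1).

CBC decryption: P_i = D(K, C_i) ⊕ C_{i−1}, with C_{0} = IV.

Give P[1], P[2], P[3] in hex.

P[1] = 54, P[2] = BC, P[3] = 54

P[1]: D(K, EA) = B1; B1 ⊕ E5 = 54.
P[2]: D(K, 0D) = 56; 56 ⊕ EA = BC.
P[3]: D(K, 02) = 59; 59 ⊕ 0D = 54.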